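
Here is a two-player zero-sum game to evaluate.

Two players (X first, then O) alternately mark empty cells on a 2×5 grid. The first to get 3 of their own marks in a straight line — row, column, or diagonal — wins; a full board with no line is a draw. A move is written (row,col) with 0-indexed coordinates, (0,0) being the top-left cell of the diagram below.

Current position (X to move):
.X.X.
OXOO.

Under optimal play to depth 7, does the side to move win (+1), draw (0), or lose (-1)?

ply 1, X at .X.X./OXOO. | (0,0)=-1→XX.X./OXOO.; (0,2)=+1→.XXX./OXOO.*; (0,4)=-1→.X.XX/OXOO.; (1,4)=+0→.X.X./OXOOX
ply 2: .XXX./OXOO. is terminal -1 (O); from .X.X./OXOO. depth 7

value(.X.X./OXOO., X) = +1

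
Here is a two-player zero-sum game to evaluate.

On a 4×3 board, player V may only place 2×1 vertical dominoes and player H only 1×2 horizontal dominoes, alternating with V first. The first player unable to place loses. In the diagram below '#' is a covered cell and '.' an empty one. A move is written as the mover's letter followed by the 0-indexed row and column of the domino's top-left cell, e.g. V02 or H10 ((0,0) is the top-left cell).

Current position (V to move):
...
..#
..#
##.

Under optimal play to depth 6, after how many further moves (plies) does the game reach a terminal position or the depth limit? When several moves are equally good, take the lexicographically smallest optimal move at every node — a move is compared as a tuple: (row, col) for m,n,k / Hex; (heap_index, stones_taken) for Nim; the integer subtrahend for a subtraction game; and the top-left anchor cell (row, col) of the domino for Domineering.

PV length from [.../..#/..#/##.]: 3 plies

[.../..#/..#/##.] V move#1: V00:+1/#../#.#/..#/##.*, V01:+1/.#./.##/..#/##., V10:+1/.../#.#/#.#/##., V11:+1/.../.##/.##/##.
[#../#.#/..#/##.] H move#2: H01:-1/###/#.#/..#/##.*, H20:-1/#../#.#/###/##.
[###/#.#/..#/##.] V move#3: V11:+1/###/###/.##/##.*
[###/###/.##/##.] end (terminal -1, H#4); searched .../..#/..#/##. to 6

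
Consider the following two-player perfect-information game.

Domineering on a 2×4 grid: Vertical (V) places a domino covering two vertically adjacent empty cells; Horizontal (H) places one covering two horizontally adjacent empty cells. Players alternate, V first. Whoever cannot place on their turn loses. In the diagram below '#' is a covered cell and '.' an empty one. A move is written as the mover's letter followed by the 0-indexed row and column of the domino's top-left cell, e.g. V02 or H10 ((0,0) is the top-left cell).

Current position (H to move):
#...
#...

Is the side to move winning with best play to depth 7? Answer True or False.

H winning at [#.../#...]: True

[#.../#...] H move#1: H01:+1/###./#...*, H02:+1/#.##/#..., H11:+1/#.../###., H12:+1/#.../#.##
[###./#...] V move#2: V03:-1/####/#..#*
[####/#..#] H move#3: H11:+1/####/####*
[####/####] end (terminal -1, V#4); searched #.../#... to 7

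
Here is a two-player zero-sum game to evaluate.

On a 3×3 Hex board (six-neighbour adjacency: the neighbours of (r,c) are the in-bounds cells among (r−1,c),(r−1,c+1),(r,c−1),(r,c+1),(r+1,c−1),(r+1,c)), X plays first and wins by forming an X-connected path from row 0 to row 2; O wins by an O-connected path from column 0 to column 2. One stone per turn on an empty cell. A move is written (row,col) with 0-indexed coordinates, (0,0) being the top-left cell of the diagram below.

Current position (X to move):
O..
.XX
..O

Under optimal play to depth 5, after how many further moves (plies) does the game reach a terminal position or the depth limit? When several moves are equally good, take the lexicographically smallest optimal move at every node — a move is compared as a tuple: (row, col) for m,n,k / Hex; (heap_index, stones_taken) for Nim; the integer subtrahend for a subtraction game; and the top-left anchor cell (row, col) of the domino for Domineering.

[O../.XX/..O] X move#1: (0,1):+1/OX./.XX/..O*, (0,2):+1/O.X/.XX/..O, (1,0):+1/O../XXX/..O, (2,0):+1/O../.XX/X.O, (2,1):+1/O../.XX/.XO
[OX./.XX/..O] O move#2: (0,2):-1/OXO/.XX/..O*, (1,0):-1/OX./OXX/..O, (2,0):-1/OX./.XX/O.O, (2,1):-1/OX./.XX/.OO
[OXO/.XX/..O] X move#3: (1,0):+1/OXO/XXX/..O*, (2,0):+1/OXO/.XX/X.O, (2,1):+1/OXO/.XX/.XO
[OXO/XXX/..O] O move#4: (2,0):-1/OXO/XXX/O.O*, (2,1):-1/OXO/XXX/.OO
[OXO/XXX/O.O] X move#5: (2,1):+1/OXO/XXX/OXO*
[OXO/XXX/OXO] end (terminal -1, O#6); searched O../.XX/..O to 5

PV length from [O../.XX/..O]: 5 plies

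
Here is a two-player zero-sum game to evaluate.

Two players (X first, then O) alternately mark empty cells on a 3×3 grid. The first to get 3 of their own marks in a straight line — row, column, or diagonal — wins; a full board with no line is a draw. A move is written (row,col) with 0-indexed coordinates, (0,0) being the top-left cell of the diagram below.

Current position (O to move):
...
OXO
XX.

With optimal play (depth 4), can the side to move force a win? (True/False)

O winning at [.../OXO/XX.]: False

[.../OXO/XX.] O move#1: (0,0):-1/O../OXO/XX.*, (0,1):-1/.O./OXO/XX., (0,2):-1/..O/OXO/XX., (2,2):-1/.../OXO/XXO
[O../OXO/XX.] X move#2: (0,1):+1/OX./OXO/XX.*, (0,2):+1/O.X/OXO/XX., (2,2):+1/O../OXO/XXX
[OX./OXO/XX.] end (terminal -1, O#3); searched .../OXO/XX. to 4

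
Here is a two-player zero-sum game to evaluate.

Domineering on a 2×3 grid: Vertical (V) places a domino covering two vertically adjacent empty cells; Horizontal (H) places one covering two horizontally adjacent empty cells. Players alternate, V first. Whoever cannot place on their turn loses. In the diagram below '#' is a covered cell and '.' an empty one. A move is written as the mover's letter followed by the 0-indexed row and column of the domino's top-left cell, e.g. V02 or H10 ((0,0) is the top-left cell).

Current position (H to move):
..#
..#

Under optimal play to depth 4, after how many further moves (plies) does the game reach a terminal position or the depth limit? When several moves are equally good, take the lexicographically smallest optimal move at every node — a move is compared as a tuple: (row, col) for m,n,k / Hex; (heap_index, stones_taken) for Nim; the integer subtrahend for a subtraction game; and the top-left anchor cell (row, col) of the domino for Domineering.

PV length from [..#/..#]: 1 ply

ply 1, H at ..#/..# | H00=+1→###/..#*; H10=+1→..#/###
ply 2: ###/..# is terminal -1 (V); from ..#/..# depth 4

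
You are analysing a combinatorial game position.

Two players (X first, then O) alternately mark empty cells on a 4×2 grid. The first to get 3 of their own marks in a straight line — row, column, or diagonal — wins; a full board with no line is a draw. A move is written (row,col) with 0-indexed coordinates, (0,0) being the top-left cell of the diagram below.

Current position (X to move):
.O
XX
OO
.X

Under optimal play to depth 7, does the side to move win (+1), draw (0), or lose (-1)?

ply 1, X at .O/XX/OO/.X | (0,0)=+0→XO/XX/OO/.X*; (3,0)=+0→.O/XX/OO/XX
ply 2, O at XO/XX/OO/.X | (3,0)=+0→XO/XX/OO/OX*
ply 3: XO/XX/OO/OX is terminal +0 (X); from .O/XX/OO/.X depth 7

value(.O/XX/OO/.X, X) = 0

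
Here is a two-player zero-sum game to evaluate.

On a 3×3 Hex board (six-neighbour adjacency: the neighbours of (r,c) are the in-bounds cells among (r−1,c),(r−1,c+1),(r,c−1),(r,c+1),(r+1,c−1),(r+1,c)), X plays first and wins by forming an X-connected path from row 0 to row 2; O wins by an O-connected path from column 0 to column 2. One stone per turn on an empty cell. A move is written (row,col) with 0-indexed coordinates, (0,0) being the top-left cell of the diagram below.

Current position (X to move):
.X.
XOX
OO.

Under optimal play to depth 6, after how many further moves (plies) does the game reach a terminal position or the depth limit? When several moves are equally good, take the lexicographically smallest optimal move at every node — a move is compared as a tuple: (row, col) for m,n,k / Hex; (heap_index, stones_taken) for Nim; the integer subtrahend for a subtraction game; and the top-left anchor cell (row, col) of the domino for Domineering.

p1 X@[.X./XOX/OO.]: (0,0)[XX./XOX/OO.]-1* (0,2)[.XX/XOX/OO.]-1 (2,2)[.X./XOX/OOX]-1
p2 O@[XX./XOX/OO.]: (0,2)[XXO/XOX/OO.]+1* (2,2)[XX./XOX/OOO]+1
p3 X@[XXO/XOX/OO.] terminal -1; root [.X./XOX/OO.] d6

PV length from [.X./XOX/OO.]: 2 plies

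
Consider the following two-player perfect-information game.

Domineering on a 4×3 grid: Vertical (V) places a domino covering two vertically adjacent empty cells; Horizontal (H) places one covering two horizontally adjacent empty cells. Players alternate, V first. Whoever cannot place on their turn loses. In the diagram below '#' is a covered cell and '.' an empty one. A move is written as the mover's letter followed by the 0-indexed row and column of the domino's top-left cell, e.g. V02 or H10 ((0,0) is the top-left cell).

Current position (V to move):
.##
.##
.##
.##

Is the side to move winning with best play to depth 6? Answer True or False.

[.##/.##/.##/.##] V move#1: V00:+1/###/###/.##/.##*, V10:+1/.##/###/###/.##, V20:+1/.##/.##/###/###
[###/###/.##/.##] end (terminal -1, H#2); searched .##/.##/.##/.## to 6

V winning at [.##/.##/.##/.##]: True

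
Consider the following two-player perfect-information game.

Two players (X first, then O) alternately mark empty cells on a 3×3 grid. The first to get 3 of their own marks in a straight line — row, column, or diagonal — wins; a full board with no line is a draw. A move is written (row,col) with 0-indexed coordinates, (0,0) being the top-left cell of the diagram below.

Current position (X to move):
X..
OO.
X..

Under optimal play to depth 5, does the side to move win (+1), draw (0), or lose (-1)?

value(X../OO./X.., X) = 0

p1 X@[X../OO./X..]: (0,1)[XX./OO./X..]-1 (0,2)[X.X/OO./X..]-1 (1,2)[X../OOX/X..]+0* (2,1)[X../OO./XX.]-1 (2,2)[X../OO./X.X]-1
p2 O@[X../OOX/X..]: (0,1)[XO./OOX/X..]+0* (0,2)[X.O/OOX/X..]+0 (2,1)[X../OOX/XO.]+0 (2,2)[X../OOX/X.O]+0
p3 X@[XO./OOX/X..]: (0,2)[XOX/OOX/X..]-1 (2,1)[XO./OOX/XX.]+0* (2,2)[XO./OOX/X.X]-1
p4 O@[XO./OOX/XX.]: (0,2)[XOO/OOX/XX.]-1 (2,2)[XO./OOX/XXO]+0*
p5 X@[XO./OOX/XXO]: (0,2)[XOX/OOX/XXO]+0*
p6 O@[XOX/OOX/XXO] terminal +0; root [X../OO./X..] d5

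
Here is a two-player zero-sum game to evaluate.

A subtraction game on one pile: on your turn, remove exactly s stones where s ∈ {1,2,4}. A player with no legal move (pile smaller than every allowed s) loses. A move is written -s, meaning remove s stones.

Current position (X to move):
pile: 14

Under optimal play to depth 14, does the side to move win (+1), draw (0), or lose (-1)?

value(14, X) = +1

[14] X move#1: -1:-1/13, -2:+1/12*, -4:-1/10
[12] O move#2: -1:-1/11*, -2:-1/10, -4:-1/8
[11] X move#3: -1:-1/10, -2:+1/9*, -4:-1/7
[9] O move#4: -1:-1/8*, -2:-1/7, -4:-1/5
[8] X move#5: -1:-1/7, -2:+1/6*, -4:-1/4
[6] O move#6: -1:-1/5*, -2:-1/4, -4:-1/2
[5] X move#7: -1:-1/4, -2:+1/3*, -4:-1/1
[3] O move#8: -1:-1/2*, -2:-1/1
[2] X move#9: -1:-1/1, -2:+1/0*
[0] end (terminal -1, O#10); searched 14 to 14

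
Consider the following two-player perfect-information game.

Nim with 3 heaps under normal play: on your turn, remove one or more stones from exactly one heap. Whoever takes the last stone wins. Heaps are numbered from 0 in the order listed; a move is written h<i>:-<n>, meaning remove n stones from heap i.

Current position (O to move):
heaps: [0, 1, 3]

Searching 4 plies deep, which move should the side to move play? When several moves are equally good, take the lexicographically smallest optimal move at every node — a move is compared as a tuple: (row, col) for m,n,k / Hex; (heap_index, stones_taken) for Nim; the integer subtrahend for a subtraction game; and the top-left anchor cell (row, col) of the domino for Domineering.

p1 O@[(0,1,3)]: h1:-1[(0,0,3)]-1 h2:-1[(0,1,2)]-1 h2:-2[(0,1,1)]+1* h2:-3[(0,1,0)]-1
p2 X@[(0,1,1)]: h1:-1[(0,0,1)]-1* h2:-1[(0,1,0)]-1
p3 O@[(0,0,1)]: h2:-1[(0,0,0)]+1*
p4 X@[(0,0,0)] terminal -1; root [(0,1,3)] d4

O's best at [(0,1,3)]: h2:-2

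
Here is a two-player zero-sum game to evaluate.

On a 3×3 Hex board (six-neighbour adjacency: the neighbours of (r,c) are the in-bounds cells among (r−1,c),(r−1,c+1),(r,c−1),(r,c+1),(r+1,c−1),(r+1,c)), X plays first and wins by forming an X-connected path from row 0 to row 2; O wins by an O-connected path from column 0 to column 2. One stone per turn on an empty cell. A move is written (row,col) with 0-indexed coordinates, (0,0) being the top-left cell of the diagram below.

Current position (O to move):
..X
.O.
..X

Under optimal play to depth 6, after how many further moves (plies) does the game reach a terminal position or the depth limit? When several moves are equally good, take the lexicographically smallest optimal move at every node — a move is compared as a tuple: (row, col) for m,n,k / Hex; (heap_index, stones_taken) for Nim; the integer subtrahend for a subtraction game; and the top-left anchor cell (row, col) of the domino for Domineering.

ply 1, O at ..X/.O./..X | (0,0)=-1→O.X/.O./..X; (0,1)=-1→.OX/.O./..X; (1,0)=-1→..X/OO./..X; (1,2)=+1→..X/.OO/..X*; (2,0)=-1→..X/.O./O.X; (2,1)=-1→..X/.O./.OX
ply 2, X at ..X/.OO/..X | (0,0)=-1→X.X/.OO/..X*; (0,1)=-1→.XX/.OO/..X; (1,0)=-1→..X/XOO/..X; (2,0)=-1→..X/.OO/X.X; (2,1)=-1→..X/.OO/.XX
ply 3, O at X.X/.OO/..X | (0,1)=+1→XOX/.OO/..X*; (1,0)=+1→X.X/OOO/..X; (2,0)=+1→X.X/.OO/O.X; (2,1)=+1→X.X/.OO/.OX
ply 4, X at XOX/.OO/..X | (1,0)=-1→XOX/XOO/..X*; (2,0)=-1→XOX/.OO/X.X; (2,1)=-1→XOX/.OO/.XX
ply 5, O at XOX/XOO/..X | (2,0)=+1→XOX/XOO/O.X*; (2,1)=-1→XOX/XOO/.OX
ply 6: XOX/XOO/O.X is terminal -1 (X); from ..X/.O./..X depth 6

PV length from [..X/.O./..X]: 5 plies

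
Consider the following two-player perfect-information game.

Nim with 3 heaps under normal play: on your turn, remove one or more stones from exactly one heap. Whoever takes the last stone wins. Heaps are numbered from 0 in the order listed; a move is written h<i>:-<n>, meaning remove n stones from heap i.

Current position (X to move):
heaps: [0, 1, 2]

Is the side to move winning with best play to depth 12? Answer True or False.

p1 X@[(0,1,2)]: h1:-1[(0,0,2)]-1 h2:-1[(0,1,1)]+1* h2:-2[(0,1,0)]-1
p2 O@[(0,1,1)]: h1:-1[(0,0,1)]-1* h2:-1[(0,1,0)]-1
p3 X@[(0,0,1)]: h2:-1[(0,0,0)]+1*
p4 O@[(0,0,0)] terminal -1; root [(0,1,2)] d12

X winning at [(0,1,2)]: True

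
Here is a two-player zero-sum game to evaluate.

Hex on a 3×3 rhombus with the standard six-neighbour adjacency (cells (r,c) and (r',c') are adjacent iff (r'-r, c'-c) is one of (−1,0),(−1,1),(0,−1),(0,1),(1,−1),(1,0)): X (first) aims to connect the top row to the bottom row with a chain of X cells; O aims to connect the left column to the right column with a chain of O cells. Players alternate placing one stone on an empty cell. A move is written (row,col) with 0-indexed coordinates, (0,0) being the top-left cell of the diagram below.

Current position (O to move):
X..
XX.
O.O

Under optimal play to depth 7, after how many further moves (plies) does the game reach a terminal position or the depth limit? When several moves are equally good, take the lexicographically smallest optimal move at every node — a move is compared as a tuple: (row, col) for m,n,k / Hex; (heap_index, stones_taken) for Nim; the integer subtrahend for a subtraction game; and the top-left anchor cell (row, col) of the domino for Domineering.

[X../XX./O.O] O move#1: (0,1):-1/XO./XX./O.O, (0,2):-1/X.O/XX./O.O, (1,2):-1/X../XXO/O.O, (2,1):+1/X../XX./OOO*
[X../XX./OOO] end (terminal -1, X#2); searched X../XX./O.O to 7

PV length from [X../XX./O.O]: 1 ply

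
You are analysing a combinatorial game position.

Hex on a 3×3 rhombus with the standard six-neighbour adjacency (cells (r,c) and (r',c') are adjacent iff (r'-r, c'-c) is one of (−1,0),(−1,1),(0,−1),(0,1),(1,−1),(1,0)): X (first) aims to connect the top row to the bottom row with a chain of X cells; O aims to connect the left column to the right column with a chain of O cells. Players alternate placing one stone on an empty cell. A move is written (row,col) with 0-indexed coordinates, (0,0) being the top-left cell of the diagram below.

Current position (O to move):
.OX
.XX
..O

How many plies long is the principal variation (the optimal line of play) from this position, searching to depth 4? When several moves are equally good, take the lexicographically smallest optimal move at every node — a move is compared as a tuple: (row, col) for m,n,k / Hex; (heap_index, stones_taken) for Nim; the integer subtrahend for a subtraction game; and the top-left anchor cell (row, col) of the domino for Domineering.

PV length from [.OX/.XX/..O]: 4 plies

ply 1, O at .OX/.XX/..O | (0,0)=-1→OOX/.XX/..O*; (1,0)=-1→.OX/OXX/..O; (2,0)=-1→.OX/.XX/O.O; (2,1)=-1→.OX/.XX/.OO
ply 2, X at OOX/.XX/..O | (1,0)=+1→OOX/XXX/..O*; (2,0)=+1→OOX/.XX/X.O; (2,1)=+1→OOX/.XX/.XO
ply 3, O at OOX/XXX/..O | (2,0)=-1→OOX/XXX/O.O*; (2,1)=-1→OOX/XXX/.OO
ply 4, X at OOX/XXX/O.O | (2,1)=+1→OOX/XXX/OXO*
ply 5: OOX/XXX/OXO is terminal -1 (O); from .OX/.XX/..O depth 4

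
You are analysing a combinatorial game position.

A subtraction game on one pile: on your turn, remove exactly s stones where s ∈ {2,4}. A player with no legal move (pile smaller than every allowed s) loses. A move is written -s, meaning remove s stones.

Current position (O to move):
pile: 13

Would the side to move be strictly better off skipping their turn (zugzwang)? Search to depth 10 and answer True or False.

p1 O@[13]: -2[11]-1* -4[9]-1
p2 X@[11]: -2[9]-1 -4[7]+1*
p3 O@[7]: -2[5]-1* -4[3]-1
p4 X@[5]: -2[3]-1 -4[1]+1*
p5 O@[1] terminal -1; root [13] d10
suppose O passes — search the same position with X to move:
pass> p1 X@[13]: -2[11]-1* -4[9]-1
pass> p2 O@[11]: -2[9]-1 -4[7]+1*
pass> p3 X@[7]: -2[5]-1* -4[3]-1
pass> p4 O@[5]: -2[3]-1 -4[1]+1*
pass> p5 X@[1] terminal -1; root [13] d10
for O: play -1, pass +1

zugzwang(13, O) = True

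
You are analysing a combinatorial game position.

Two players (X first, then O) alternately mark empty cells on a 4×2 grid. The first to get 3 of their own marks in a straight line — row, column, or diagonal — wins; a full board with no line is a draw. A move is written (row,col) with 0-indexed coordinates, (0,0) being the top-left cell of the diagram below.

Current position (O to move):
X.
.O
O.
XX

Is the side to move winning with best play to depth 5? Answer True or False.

[X./.O/O./XX] O move#1: (0,1):+0/XO/.O/O./XX*, (1,0):+0/X./OO/O./XX, (2,1):+0/X./.O/OO/XX
[XO/.O/O./XX] X move#2: (1,0):-1/XO/XO/O./XX, (2,1):+0/XO/.O/OX/XX*
[XO/.O/OX/XX] O move#3: (1,0):+0/XO/OO/OX/XX*
[XO/OO/OX/XX] end (terminal +0, X#4); searched X./.O/O./XX to 5

O winning at [X./.O/O./XX]: False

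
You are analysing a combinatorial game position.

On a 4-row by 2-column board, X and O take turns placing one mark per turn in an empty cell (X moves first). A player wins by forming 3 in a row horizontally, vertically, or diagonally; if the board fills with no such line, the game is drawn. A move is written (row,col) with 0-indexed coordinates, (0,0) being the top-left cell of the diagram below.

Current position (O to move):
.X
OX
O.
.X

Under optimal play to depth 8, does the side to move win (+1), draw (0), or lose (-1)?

value(.X/OX/O./.X, O) = +1

p1 O@[.X/OX/O./.X]: (0,0)[OX/OX/O./.X]+1* (2,1)[.X/OX/OO/.X]+1 (3,0)[.X/OX/O./OX]+1
p2 X@[OX/OX/O./.X] terminal -1; root [.X/OX/O./.X] d8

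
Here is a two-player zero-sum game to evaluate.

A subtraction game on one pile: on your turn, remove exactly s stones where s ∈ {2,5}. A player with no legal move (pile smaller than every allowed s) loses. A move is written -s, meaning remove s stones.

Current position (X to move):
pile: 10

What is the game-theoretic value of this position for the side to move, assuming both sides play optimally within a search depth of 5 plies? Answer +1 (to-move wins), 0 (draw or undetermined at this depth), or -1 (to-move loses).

ply 1, X at 10 | -2=+1→8*; -5=-1→5
ply 2, O at 8 | -2=-1→6*; -5=-1→3
ply 3, X at 6 | -2=+1→4*; -5=+1→1
ply 4, O at 4 | -2=-1→2*
ply 5, X at 2 | -2=+1→0*
ply 6: 0 is terminal -1 (O); from 10 depth 5

value(10, X) = +1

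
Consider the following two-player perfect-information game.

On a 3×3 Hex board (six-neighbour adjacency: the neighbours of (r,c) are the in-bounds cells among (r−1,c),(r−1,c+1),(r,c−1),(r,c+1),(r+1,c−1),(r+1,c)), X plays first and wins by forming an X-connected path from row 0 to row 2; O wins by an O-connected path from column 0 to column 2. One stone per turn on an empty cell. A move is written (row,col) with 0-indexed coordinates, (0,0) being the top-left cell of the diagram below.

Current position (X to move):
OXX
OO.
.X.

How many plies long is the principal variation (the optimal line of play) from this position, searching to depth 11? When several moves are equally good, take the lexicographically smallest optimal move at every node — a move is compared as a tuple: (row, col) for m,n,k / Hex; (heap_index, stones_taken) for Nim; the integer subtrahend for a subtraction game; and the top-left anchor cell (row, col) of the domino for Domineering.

PV length from [OXX/OO./.X.]: 1 ply

p1 X@[OXX/OO./.X.]: (1,2)[OXX/OOX/.X.]+1* (2,0)[OXX/OO./XX.]-1 (2,2)[OXX/OO./.XX]-1
p2 O@[OXX/OOX/.X.] terminal -1; root [OXX/OO./.X.] d11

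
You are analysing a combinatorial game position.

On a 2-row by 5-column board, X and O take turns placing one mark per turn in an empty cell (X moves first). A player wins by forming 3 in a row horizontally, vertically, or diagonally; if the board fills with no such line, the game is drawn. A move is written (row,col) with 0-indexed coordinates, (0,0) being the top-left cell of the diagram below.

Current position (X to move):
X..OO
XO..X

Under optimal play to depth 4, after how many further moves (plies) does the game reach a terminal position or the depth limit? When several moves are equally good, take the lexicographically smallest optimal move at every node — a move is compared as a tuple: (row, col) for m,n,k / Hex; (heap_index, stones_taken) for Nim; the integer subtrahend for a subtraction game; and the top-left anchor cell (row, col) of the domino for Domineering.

[X..OO/XO..X] X move#1: (0,1):-1/XX.OO/XO..X, (0,2):+0/X.XOO/XO..X*, (1,2):-1/X..OO/XOX.X, (1,3):-1/X..OO/XO.XX
[X.XOO/XO..X] O move#2: (0,1):+0/XOXOO/XO..X*, (1,2):-1/X.XOO/XOO.X, (1,3):-1/X.XOO/XO.OX
[XOXOO/XO..X] X move#3: (1,2):+0/XOXOO/XOX.X*, (1,3):+0/XOXOO/XO.XX
[XOXOO/XOX.X] O move#4: (1,3):+0/XOXOO/XOXOX*
[XOXOO/XOXOX] end (terminal +0, X#5); searched X..OO/XO..X to 4

PV length from [X..OO/XO..X]: 4 plies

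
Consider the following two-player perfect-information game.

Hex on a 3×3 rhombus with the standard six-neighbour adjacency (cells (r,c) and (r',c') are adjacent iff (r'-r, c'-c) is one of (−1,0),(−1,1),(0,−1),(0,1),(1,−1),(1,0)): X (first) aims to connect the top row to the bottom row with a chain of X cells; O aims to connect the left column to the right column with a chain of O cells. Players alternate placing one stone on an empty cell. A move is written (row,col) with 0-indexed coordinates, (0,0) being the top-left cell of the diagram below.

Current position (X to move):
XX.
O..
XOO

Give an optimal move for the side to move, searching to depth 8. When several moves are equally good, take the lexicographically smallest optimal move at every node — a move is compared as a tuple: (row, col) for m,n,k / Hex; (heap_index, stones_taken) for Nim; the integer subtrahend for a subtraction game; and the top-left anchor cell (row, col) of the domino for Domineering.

p1 X@[XX./O../XOO]: (0,2)[XXX/O../XOO]-1 (1,1)[XX./OX./XOO]+1* (1,2)[XX./O.X/XOO]-1
p2 O@[XX./OX./XOO] terminal -1; root [XX./O../XOO] d8

X's best at [XX./O../XOO]: (1,1)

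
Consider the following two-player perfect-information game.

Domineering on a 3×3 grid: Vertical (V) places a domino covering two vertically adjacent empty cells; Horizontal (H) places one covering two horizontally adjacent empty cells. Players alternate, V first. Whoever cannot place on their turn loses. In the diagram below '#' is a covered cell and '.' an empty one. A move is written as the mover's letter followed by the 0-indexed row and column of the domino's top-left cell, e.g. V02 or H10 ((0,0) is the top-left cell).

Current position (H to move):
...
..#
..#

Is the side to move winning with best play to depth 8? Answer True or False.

H winning at [.../..#/..#]: True

p1 H@[.../..#/..#]: H00[##./..#/..#]-1 H01[.##/..#/..#]-1 H10[.../###/..#]+1* H20[.../..#/###]-1
p2 V@[.../###/..#] terminal -1; root [.../..#/..#] d8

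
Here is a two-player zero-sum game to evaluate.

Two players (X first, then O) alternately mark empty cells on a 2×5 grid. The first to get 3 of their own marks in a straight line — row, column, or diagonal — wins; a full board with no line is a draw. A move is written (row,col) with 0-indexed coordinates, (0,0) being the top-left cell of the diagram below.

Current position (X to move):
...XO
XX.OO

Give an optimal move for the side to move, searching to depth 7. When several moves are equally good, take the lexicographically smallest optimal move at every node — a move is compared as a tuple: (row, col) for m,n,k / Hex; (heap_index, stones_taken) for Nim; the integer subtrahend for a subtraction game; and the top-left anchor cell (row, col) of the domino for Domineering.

X's best at [...XO/XX.OO]: (1,2)

p1 X@[...XO/XX.OO]: (0,0)[X..XO/XX.OO]-1 (0,1)[.X.XO/XX.OO]-1 (0,2)[..XXO/XX.OO]-1 (1,2)[...XO/XXXOO]+1*
p2 O@[...XO/XXXOO] terminal -1; root [...XO/XX.OO] d7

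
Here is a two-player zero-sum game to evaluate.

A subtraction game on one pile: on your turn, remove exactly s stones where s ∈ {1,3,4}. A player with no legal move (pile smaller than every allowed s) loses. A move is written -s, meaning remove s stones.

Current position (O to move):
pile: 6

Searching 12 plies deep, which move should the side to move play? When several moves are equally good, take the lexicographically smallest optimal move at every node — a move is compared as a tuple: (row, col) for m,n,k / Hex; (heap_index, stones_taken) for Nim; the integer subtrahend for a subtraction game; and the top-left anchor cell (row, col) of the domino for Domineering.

O's best at [6]: -4

ply 1, O at 6 | -1=-1→5; -3=-1→3; -4=+1→2*
ply 2, X at 2 | -1=-1→1*
ply 3, O at 1 | -1=+1→0*
ply 4: 0 is terminal -1 (X); from 6 depth 12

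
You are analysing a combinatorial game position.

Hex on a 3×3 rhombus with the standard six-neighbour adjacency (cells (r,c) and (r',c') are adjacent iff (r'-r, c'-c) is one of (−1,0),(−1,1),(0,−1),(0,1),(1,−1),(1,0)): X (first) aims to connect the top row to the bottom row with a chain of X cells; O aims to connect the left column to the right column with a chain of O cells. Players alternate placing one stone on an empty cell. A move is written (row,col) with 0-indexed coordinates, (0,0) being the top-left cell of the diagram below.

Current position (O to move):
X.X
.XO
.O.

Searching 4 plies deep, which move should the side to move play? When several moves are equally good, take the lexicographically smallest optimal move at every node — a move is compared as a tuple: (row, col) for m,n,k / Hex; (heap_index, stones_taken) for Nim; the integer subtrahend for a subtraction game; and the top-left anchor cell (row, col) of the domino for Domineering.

ply 1, O at X.X/.XO/.O. | (0,1)=-1→XOX/.XO/.O.; (1,0)=-1→X.X/OXO/.O.; (2,0)=+1→X.X/.XO/OO.*; (2,2)=-1→X.X/.XO/.OO
ply 2: X.X/.XO/OO. is terminal -1 (X); from X.X/.XO/.O. depth 4

O's best at [X.X/.XO/.O.]: (2,0)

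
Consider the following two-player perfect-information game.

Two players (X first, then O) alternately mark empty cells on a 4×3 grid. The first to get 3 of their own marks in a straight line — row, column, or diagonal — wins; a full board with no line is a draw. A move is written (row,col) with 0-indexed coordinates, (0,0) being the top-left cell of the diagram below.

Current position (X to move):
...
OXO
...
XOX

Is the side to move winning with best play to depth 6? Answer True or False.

X winning at [.../OXO/.../XOX]: True

p1 X@[.../OXO/.../XOX]: (0,0)[X../OXO/.../XOX]+1* (0,1)[.X./OXO/.../XOX]+1 (0,2)[..X/OXO/.../XOX]+1 (2,0)[.../OXO/X../XOX]+1 (2,1)[.../OXO/.X./XOX]+1 (2,2)[.../OXO/..X/XOX]+1
p2 O@[X../OXO/.../XOX]: (0,1)[XO./OXO/.../XOX]-1* (0,2)[X.O/OXO/.../XOX]-1 (2,0)[X../OXO/O../XOX]-1 (2,1)[X../OXO/.O./XOX]-1 (2,2)[X../OXO/..O/XOX]-1
p3 X@[XO./OXO/.../XOX]: (0,2)[XOX/OXO/.../XOX]+1* (2,0)[XO./OXO/X../XOX]+1 (2,1)[XO./OXO/.X./XOX]+0 (2,2)[XO./OXO/..X/XOX]+1
p4 O@[XOX/OXO/.../XOX]: (2,0)[XOX/OXO/O../XOX]-1* (2,1)[XOX/OXO/.O./XOX]-1 (2,2)[XOX/OXO/..O/XOX]-1
p5 X@[XOX/OXO/O../XOX]: (2,1)[XOX/OXO/OX./XOX]+0 (2,2)[XOX/OXO/O.X/XOX]+1*
p6 O@[XOX/OXO/O.X/XOX] terminal -1; root [.../OXO/.../XOX] d6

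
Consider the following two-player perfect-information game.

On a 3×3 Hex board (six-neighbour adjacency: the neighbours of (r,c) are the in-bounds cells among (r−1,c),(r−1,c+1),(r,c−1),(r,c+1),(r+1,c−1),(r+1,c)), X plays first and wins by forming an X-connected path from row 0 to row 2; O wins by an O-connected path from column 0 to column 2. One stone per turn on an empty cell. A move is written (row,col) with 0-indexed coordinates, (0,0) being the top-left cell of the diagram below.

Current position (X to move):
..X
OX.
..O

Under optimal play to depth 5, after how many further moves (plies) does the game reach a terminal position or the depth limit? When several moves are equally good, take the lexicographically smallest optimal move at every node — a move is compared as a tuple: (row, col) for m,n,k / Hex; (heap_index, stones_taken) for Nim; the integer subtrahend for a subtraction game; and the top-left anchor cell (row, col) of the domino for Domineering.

PV length from [..X/OX./..O]: 5 plies

p1 X@[..X/OX./..O]: (0,0)[X.X/OX./..O]+1* (0,1)[.XX/OX./..O]+1 (1,2)[..X/OXX/..O]+1 (2,0)[..X/OX./X.O]+1 (2,1)[..X/OX./.XO]+1
p2 O@[X.X/OX./..O]: (0,1)[XOX/OX./..O]-1* (1,2)[X.X/OXO/..O]-1 (2,0)[X.X/OX./O.O]-1 (2,1)[X.X/OX./.OO]-1
p3 X@[XOX/OX./..O]: (1,2)[XOX/OXX/..O]+1* (2,0)[XOX/OX./X.O]+1 (2,1)[XOX/OX./.XO]+1
p4 O@[XOX/OXX/..O]: (2,0)[XOX/OXX/O.O]-1* (2,1)[XOX/OXX/.OO]-1
p5 X@[XOX/OXX/O.O]: (2,1)[XOX/OXX/OXO]+1*
p6 O@[XOX/OXX/OXO] terminal -1; root [..X/OX./..O] d5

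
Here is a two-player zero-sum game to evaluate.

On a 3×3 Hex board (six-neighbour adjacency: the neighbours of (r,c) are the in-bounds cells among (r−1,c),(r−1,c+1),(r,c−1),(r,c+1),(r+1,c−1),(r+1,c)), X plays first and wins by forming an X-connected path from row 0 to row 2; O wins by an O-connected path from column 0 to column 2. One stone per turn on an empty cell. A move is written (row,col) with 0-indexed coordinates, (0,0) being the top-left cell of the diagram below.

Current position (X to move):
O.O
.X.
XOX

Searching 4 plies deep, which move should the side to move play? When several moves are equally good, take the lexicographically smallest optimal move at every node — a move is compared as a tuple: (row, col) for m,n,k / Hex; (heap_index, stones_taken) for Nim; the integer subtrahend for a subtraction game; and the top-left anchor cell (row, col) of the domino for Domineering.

[O.O/.X./XOX] X move#1: (0,1):+1/OXO/.X./XOX*, (1,0):-1/O.O/XX./XOX, (1,2):-1/O.O/.XX/XOX
[OXO/.X./XOX] end (terminal -1, O#2); searched O.O/.X./XOX to 4

X's best at [O.O/.X./XOX]: (0,1)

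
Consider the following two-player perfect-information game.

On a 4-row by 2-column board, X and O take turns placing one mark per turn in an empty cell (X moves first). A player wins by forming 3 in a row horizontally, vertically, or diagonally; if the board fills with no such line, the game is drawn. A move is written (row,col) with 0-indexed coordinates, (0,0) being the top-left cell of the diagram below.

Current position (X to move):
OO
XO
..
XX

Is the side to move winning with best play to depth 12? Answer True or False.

ply 1, X at OO/XO/../XX | (2,0)=+1→OO/XO/X./XX*; (2,1)=+0→OO/XO/.X/XX
ply 2: OO/XO/X./XX is terminal -1 (O); from OO/XO/../XX depth 12

X winning at [OO/XO/../XX]: True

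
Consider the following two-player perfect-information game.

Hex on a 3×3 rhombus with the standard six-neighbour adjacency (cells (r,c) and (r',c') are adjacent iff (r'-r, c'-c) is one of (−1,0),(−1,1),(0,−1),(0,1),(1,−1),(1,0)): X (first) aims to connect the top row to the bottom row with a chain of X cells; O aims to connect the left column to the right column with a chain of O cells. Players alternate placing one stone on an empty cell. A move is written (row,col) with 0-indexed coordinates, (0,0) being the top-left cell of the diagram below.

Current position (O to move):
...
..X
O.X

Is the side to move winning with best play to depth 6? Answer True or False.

ply 1, O at .../..X/O.X | (0,0)=-1→O../..X/O.X; (0,1)=-1→.O./..X/O.X; (0,2)=+1→..O/..X/O.X*; (1,0)=-1→.../O.X/O.X; (1,1)=-1→.../.OX/O.X; (2,1)=-1→.../..X/OOX
ply 2, X at ..O/..X/O.X | (0,0)=-1→X.O/..X/O.X*; (0,1)=-1→.XO/..X/O.X; (1,0)=-1→..O/X.X/O.X; (1,1)=-1→..O/.XX/O.X; (2,1)=-1→..O/..X/OXX
ply 3, O at X.O/..X/O.X | (0,1)=+1→XOO/..X/O.X*; (1,0)=+1→X.O/O.X/O.X; (1,1)=+1→X.O/.OX/O.X; (2,1)=-1→X.O/..X/OOX
ply 4, X at XOO/..X/O.X | (1,0)=-1→XOO/X.X/O.X*; (1,1)=-1→XOO/.XX/O.X; (2,1)=-1→XOO/..X/OXX
ply 5, O at XOO/X.X/O.X | (1,1)=+1→XOO/XOX/O.X*; (2,1)=-1→XOO/X.X/OOX
ply 6: XOO/XOX/O.X is terminal -1 (X); from .../..X/O.X depth 6

O winning at [.../..X/O.X]: True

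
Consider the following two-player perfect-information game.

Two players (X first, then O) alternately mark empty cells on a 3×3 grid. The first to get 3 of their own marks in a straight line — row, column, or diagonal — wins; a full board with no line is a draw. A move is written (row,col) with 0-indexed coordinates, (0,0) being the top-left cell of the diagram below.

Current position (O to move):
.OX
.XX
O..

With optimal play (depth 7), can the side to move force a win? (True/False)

ply 1, O at .OX/.XX/O.. | (0,0)=-1→OOX/.XX/O..*; (1,0)=-1→.OX/OXX/O..; (2,1)=-1→.OX/.XX/OO.; (2,2)=-1→.OX/.XX/O.O
ply 2, X at OOX/.XX/O.. | (1,0)=+1→OOX/XXX/O..*; (2,1)=-1→OOX/.XX/OX.; (2,2)=+1→OOX/.XX/O.X
ply 3: OOX/XXX/O.. is terminal -1 (O); from .OX/.XX/O.. depth 7

O winning at [.OX/.XX/O..]: False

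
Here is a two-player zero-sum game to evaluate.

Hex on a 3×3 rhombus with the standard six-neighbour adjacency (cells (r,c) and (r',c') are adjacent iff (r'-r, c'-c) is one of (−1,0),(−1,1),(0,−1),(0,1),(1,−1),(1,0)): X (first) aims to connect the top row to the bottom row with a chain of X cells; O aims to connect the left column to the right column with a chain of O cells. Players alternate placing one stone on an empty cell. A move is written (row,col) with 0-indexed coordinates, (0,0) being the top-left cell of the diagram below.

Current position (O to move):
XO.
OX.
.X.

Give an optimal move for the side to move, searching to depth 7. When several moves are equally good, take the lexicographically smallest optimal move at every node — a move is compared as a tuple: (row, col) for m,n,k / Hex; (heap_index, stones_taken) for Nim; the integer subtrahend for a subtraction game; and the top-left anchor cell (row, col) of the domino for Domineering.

ply 1, O at XO./OX./.X. | (0,2)=+1→XOO/OX./.X.*; (1,2)=-1→XO./OXO/.X.; (2,0)=-1→XO./OX./OX.; (2,2)=-1→XO./OX./.XO
ply 2: XOO/OX./.X. is terminal -1 (X); from XO./OX./.X. depth 7

O's best at [XO./OX./.X.]: (0,2)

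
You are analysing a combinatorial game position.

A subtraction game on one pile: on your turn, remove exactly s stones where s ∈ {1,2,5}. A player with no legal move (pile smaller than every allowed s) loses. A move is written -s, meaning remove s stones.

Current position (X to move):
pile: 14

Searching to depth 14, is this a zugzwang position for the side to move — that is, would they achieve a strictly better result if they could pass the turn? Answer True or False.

zugzwang(14, X) = False

p1 X@[14]: -1[13]-1 -2[12]+1* -5[9]+1
p2 O@[12]: -1[11]-1* -2[10]-1 -5[7]-1
p3 X@[11]: -1[10]-1 -2[9]+1* -5[6]+1
p4 O@[9]: -1[8]-1* -2[7]-1 -5[4]-1
p5 X@[8]: -1[7]-1 -2[6]+1* -5[3]+1
p6 O@[6]: -1[5]-1* -2[4]-1 -5[1]-1
p7 X@[5]: -1[4]-1 -2[3]+1* -5[0]+1
p8 O@[3]: -1[2]-1* -2[1]-1
p9 X@[2]: -1[1]-1 -2[0]+1*
p10 O@[0] terminal -1; root [14] d14
pass branch (O moves first from the same position):
  | p1 O@[14]: -1[13]-1 -2[12]+1* -5[9]+1
  | p2 X@[12]: -1[11]-1* -2[10]-1 -5[7]-1
  | p3 O@[11]: -1[10]-1 -2[9]+1* -5[6]+1
  | p4 X@[9]: -1[8]-1* -2[7]-1 -5[4]-1
  | p5 O@[8]: -1[7]-1 -2[6]+1* -5[3]+1
  | p6 X@[6]: -1[5]-1* -2[4]-1 -5[1]-1
  | p7 O@[5]: -1[4]-1 -2[3]+1* -5[0]+1
  | p8 X@[3]: -1[2]-1* -2[1]-1
  | p9 O@[2]: -1[1]-1 -2[0]+1*
  | p10 X@[0] terminal -1; root [14] d14
X moving scores +1; X passing scores -1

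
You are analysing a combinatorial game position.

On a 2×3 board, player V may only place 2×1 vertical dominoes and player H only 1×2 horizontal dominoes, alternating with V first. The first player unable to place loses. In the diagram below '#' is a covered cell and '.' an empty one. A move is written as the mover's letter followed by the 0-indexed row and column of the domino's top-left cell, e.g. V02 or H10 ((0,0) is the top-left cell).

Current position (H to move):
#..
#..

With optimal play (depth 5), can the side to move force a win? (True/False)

H winning at [#../#..]: True

ply 1, H at #../#.. | H01=+1→###/#..*; H11=+1→#../###
ply 2: ###/#.. is terminal -1 (V); from #../#.. depth 5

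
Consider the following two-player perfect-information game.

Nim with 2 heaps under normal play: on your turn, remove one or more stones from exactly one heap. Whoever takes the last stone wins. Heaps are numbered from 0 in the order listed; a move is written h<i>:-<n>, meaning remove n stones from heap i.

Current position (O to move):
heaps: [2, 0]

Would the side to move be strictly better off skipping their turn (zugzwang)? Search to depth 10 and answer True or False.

zugzwang((2,0), O) = False

[(2,0)] O move#1: h0:-1:-1/(1,0), h0:-2:+1/(0,0)*
[(0,0)] end (terminal -1, X#2); searched (2,0) to 10
pass branch (X moves first from the same position):
  | [(2,0)] X move#1: h0:-1:-1/(1,0), h0:-2:+1/(0,0)*
  | [(0,0)] end (terminal -1, O#2); searched (2,0) to 10
O moving scores +1; O passing scores -1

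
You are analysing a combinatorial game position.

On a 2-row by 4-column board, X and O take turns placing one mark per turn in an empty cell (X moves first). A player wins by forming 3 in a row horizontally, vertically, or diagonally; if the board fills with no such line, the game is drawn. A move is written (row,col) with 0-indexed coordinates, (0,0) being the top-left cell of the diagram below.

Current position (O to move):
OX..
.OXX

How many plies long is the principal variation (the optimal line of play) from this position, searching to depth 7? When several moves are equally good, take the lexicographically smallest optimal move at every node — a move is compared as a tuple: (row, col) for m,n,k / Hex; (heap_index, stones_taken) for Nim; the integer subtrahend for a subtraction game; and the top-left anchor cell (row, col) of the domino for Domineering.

PV length from [OX../.OXX]: 3 plies

p1 O@[OX../.OXX]: (0,2)[OXO./.OXX]+0* (0,3)[OX.O/.OXX]+0 (1,0)[OX../OOXX]+0
p2 X@[OXO./.OXX]: (0,3)[OXOX/.OXX]+0* (1,0)[OXO./XOXX]+0
p3 O@[OXOX/.OXX]: (1,0)[OXOX/OOXX]+0*
p4 X@[OXOX/OOXX] terminal +0; root [OX../.OXX] d7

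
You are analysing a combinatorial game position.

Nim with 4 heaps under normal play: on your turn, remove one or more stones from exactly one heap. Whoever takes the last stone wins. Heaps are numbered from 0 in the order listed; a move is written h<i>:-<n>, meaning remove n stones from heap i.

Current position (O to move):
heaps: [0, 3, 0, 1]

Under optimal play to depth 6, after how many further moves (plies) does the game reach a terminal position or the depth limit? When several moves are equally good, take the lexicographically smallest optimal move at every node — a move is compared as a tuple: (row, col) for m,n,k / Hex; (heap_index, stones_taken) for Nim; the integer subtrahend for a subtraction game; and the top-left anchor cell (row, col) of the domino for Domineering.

PV length from [(0,3,0,1)]: 3 plies

ply 1, O at (0,3,0,1) | h1:-1=-1→(0,2,0,1); h1:-2=+1→(0,1,0,1)*; h1:-3=-1→(0,0,0,1); h3:-1=-1→(0,3,0,0)
ply 2, X at (0,1,0,1) | h1:-1=-1→(0,0,0,1)*; h3:-1=-1→(0,1,0,0)
ply 3, O at (0,0,0,1) | h3:-1=+1→(0,0,0,0)*
ply 4: (0,0,0,0) is terminal -1 (X); from (0,3,0,1) depth 6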